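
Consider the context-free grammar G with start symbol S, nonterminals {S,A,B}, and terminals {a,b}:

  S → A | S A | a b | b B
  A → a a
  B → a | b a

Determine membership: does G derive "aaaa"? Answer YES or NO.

CNF form of G:
  S -> S A | T0 T0 | T0 T1 | T1 B
  A -> T0 T0
  B -> T1 T0 | a
  T0 -> a
  T1 -> b

CYK table (by increasing span):
  [0..0]={B,T0}  "a"  orig:{B}
  [1..1]={B,T0}  "a"  orig:{B}
  [2..2]={B,T0}  "a"  orig:{B}
  [3..3]={B,T0}  "a"  orig:{B}
  [0..1]={A,S}  "aa"
  [1..2]={A,S}  "aa"
  [2..3]={A,S}  "aa"
  [0..2]=∅  "aaa"
  [1..3]=∅  "aaa"
  [0..3]={S}  "aaaa"

S ∈ T[0,3] ⇒ YES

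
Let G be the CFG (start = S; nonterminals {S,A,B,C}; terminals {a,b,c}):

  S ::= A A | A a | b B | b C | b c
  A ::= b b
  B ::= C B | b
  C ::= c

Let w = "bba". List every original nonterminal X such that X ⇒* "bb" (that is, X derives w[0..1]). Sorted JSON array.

Convert to CNF:
  S -> A A | A T1 | T0 B | T0 C | T0 T2
  A -> T0 T0
  B -> C B | b
  C -> c
  T0 -> b
  T1 -> a
  T2 -> c

CYK fill (cells [i..j] with 0 ≤ i ≤ j ≤ 1 only):
  [0..0]={B,T0}  "b"  orig:{B}
  [1..1]={B,T0}  "b"  orig:{B}
  [0..1]={A,S}  "bb"

Original NTs in T[0,1] deriving "bb": ["A", "S"]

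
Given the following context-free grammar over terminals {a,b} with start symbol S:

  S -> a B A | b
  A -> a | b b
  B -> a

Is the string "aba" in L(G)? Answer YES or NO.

CNF form of G:
  S -> T1 X2 | b
  A -> T0 T0 | a
  B -> a
  T0 -> b
  T1 -> a
  X2 -> B A

CYK table (by increasing span):
  cell(0,0) a: {A,B,T1}  orig:{A,B}
  cell(1,1) b: {S,T0}  orig:{S}
  cell(2,2) a: {A,B,T1}  orig:{A,B}
  cell(0,1) ab: ∅
  cell(1,2) ba: ∅
  cell(0,2) aba: ∅

S ∉ T[0,2] ⇒ NO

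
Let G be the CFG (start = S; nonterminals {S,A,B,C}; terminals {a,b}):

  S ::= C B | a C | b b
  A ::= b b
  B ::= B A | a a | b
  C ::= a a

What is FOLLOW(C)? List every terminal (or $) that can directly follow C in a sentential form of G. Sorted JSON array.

FIRST sets, iterate to fixpoint:
round 1:
  A via A→b b: +{b}
  B via B→a a: +{a}
  B via B→b: +{b}
  C via C→a a: +{a}
  S via S→C B: +{a}
  S via S→b b: +{b}
  FIRST(S)={a,b}  FIRST(A)={b}  FIRST(B)={a,b}  FIRST(C)={a}
round 2: done
  FIRST(S)={a,b}  FIRST(A)={b}  FIRST(B)={a,b}  FIRST(C)={a}

Compute FOLLOW by fixpoint:
initialize: $ ∈ FOLLOW(S)
[1]
  B→B A: FOLLOW(B) ⊇ FIRST(A) = {b}; new: +{b}
  B→B A: FOLLOW(A) ⊇ FOLLOW(B) ⊇ {b}; new: +{b}
  S→C B: FOLLOW(C) ⊇ FIRST(B) = {a,b}; new: +{a,b}
  S→C B: FOLLOW(B) ⊇ FOLLOW(S) ⊇ {$}; new: +{$}
  S→a C: FOLLOW(C) ⊇ FOLLOW(S) ⊇ {$}; new: +{$}
  FOLLOW[S]={$}  FOLLOW[A]={b}  FOLLOW[B]={$,b}  FOLLOW[C]={$,a,b}
[2]
  B→B A: FOLLOW(A) ⊇ FOLLOW(B) ⊇ {$,b}; new: +{$}
  FOLLOW[S]={$}  FOLLOW[A]={$,b}  FOLLOW[B]={$,b}  FOLLOW[C]={$,a,b}
[3] done
  FOLLOW[S]={$}  FOLLOW[A]={$,b}  FOLLOW[B]={$,b}  FOLLOW[C]={$,a,b}

FOLLOW(C) = ["$", "a", "b"]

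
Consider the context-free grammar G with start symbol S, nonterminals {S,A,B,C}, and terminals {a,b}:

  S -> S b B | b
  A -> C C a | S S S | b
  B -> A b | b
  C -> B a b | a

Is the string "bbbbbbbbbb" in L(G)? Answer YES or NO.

CNF form of G:
  S -> S X5 | b
  A -> C X2 | S X3 | b
  B -> A T1 | b
  C -> B X4 | a
  T0 -> a
  T1 -> b
  X2 -> C T0
  X3 -> S S
  X4 -> T0 T1
  X5 -> T1 B

CYK fill:
  [0..0]={A,B,S,T1}  "b"  orig:{A,B,S}
  [1..1]={A,B,S,T1}  "b"  orig:{A,B,S}
  [2..2]={A,B,S,T1}  "b"  orig:{A,B,S}
  [3..3]={A,B,S,T1}  "b"  orig:{A,B,S}
  [4..4]={A,B,S,T1}  "b"  orig:{A,B,S}
  [5..5]={A,B,S,T1}  "b"  orig:{A,B,S}
  [6..6]={A,B,S,T1}  "b"  orig:{A,B,S}
  [7..7]={A,B,S,T1}  "b"  orig:{A,B,S}
  [8..8]={A,B,S,T1}  "b"  orig:{A,B,S}
  [9..9]={A,B,S,T1}  "b"  orig:{A,B,S}
  [0..1]={B,X3,X5}  "bb"  orig:{B}
  [1..2]={B,X3,X5}  "bb"  orig:{B}
  [2..3]={B,X3,X5}  "bb"  orig:{B}
  [3..4]={B,X3,X5}  "bb"  orig:{B}
  [4..5]={B,X3,X5}  "bb"  orig:{B}
  [5..6]={B,X3,X5}  "bb"  orig:{B}
  [6..7]={B,X3,X5}  "bb"  orig:{B}
  [7..8]={B,X3,X5}  "bb"  orig:{B}
  [8..9]={B,X3,X5}  "bb"  orig:{B}
  [0..2]={A,S,X5}  "bbb"  orig:{A,S}
  [1..3]={A,S,X5}  "bbb"  orig:{A,S}
  [2..4]={A,S,X5}  "bbb"  orig:{A,S}
  [3..5]={A,S,X5}  "bbb"  orig:{A,S}
  [4..6]={A,S,X5}  "bbb"  orig:{A,S}
  [5..7]={A,S,X5}  "bbb"  orig:{A,S}
  [6..8]={A,S,X5}  "bbb"  orig:{A,S}
  [7..9]={A,S,X5}  "bbb"  orig:{A,S}
  [0..3]={B,S,X3}  "bbbb"  orig:{B,S}
  [1..4]={B,S,X3}  "bbbb"  orig:{B,S}
  [2..5]={B,S,X3}  "bbbb"  orig:{B,S}
  [3..6]={B,S,X3}  "bbbb"  orig:{B,S}
  [4..7]={B,S,X3}  "bbbb"  orig:{B,S}
  [5..8]={B,S,X3}  "bbbb"  orig:{B,S}
  [6..9]={B,S,X3}  "bbbb"  orig:{B,S}
  [0..4]={A,S,X3,X5}  "bbbbb"  orig:{A,S}
  [1..5]={A,S,X3,X5}  "bbbbb"  orig:{A,S}
  [2..6]={A,S,X3,X5}  "bbbbb"  orig:{A,S}
  [3..7]={A,S,X3,X5}  "bbbbb"  orig:{A,S}
  [4..8]={A,S,X3,X5}  "bbbbb"  orig:{A,S}
  [5..9]={A,S,X3,X5}  "bbbbb"  orig:{A,S}
  [0..5]={A,B,S,X3}  "bbbbbb"  orig:{A,B,S}
  [1..6]={A,B,S,X3}  "bbbbbb"  orig:{A,B,S}
  [2..7]={A,B,S,X3}  "bbbbbb"  orig:{A,B,S}
  [3..8]={A,B,S,X3}  "bbbbbb"  orig:{A,B,S}
  [4..9]={A,B,S,X3}  "bbbbbb"  orig:{A,B,S}
  [0..6]={A,B,S,X3,X5}  "bbbbbbb"  orig:{A,B,S}
  [1..7]={A,B,S,X3,X5}  "bbbbbbb"  orig:{A,B,S}
  [2..8]={A,B,S,X3,X5}  "bbbbbbb"  orig:{A,B,S}
  [3..9]={A,B,S,X3,X5}  "bbbbbbb"  orig:{A,B,S}
  [0..7]={A,B,S,X3,X5}  "bbbbbbbb"  orig:{A,B,S}
  [1..8]={A,B,S,X3,X5}  "bbbbbbbb"  orig:{A,B,S}
  [2..9]={A,B,S,X3,X5}  "bbbbbbbb"  orig:{A,B,S}
  [0..8]={A,B,S,X3,X5}  "bbbbbbbbb"  orig:{A,B,S}
  [1..9]={A,B,S,X3,X5}  "bbbbbbbbb"  orig:{A,B,S}
  [0..9]={A,B,S,X3,X5}  "bbbbbbbbbb"  orig:{A,B,S}

S ∈ T[0,9] ⇒ YES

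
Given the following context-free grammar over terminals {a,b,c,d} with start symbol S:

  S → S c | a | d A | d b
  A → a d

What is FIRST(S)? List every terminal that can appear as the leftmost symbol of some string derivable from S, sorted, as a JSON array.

FIRST sets, iterate to fixpoint:
pass 1:
  A via A→a d: +{a}
  S via S→a: +{a}
  S via S→d A: +{d}
  FIRST[S]={a,d}  FIRST[A]={a}
pass 2: — fixpoint
  FIRST[S]={a,d}  FIRST[A]={a}

FIRST(S) = ["a", "d"]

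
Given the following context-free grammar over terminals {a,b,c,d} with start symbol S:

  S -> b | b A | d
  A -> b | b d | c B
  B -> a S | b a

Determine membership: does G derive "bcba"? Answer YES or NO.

CNF form of G:
  S -> T0 A | b | d
  A -> T0 T1 | T2 B | b
  B -> T0 T3 | T3 S
  T0 -> b
  T1 -> d
  T2 -> c
  T3 -> a

Fill CYK table bottom-up:
  cell(0,0) b: {A,S,T0}  orig:{A,S}
  cell(1,1) c: {T2}  orig:{}
  cell(2,2) b: {A,S,T0}  orig:{A,S}
  cell(3,3) a: {T3}  orig:{}
  cell(0,1) bc: ∅
  cell(1,2) cb: ∅
  cell(2,3) ba: {B}
  cell(0,2) bcb: ∅
  cell(1,3) cba: {A}
  cell(0,3) bcba: {S}

S ∈ T[0,3] ⇒ YES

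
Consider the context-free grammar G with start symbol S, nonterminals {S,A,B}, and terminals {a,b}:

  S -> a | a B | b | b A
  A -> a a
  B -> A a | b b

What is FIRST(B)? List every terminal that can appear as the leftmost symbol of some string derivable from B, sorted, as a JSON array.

FIRST iteration:
[1]
  A via A→a a: +{a}
  B via B→A a: +{a}
  B via B→b b: +{b}
  S via S→a: +{a}
  S via S→b: +{b}
  FIRST[S]={a,b}  FIRST[A]={a}  FIRST[B]={a,b}
[2] (stable)
  FIRST[S]={a,b}  FIRST[A]={a}  FIRST[B]={a,b}

FIRST(B) = ["a", "b"]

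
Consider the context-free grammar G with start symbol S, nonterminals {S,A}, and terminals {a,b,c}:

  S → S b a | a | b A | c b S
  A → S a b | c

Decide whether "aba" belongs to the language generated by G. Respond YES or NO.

CNF form of G:
  S -> S X4 | T1 A | T2 X5 | a
  A -> S X3 | c
  T0 -> a
  T1 -> b
  T2 -> c
  X3 -> T0 T1
  X4 -> T1 T0
  X5 -> T1 S

Fill CYK table bottom-up:
  cell(0,0) a: {S,T0}  orig:{S}
  cell(1,1) b: {T1}  orig:{}
  cell(2,2) a: {S,T0}  orig:{S}
  cell(0,1) ab: {X3}  orig:{}
  cell(1,2) ba: {X4,X5}  orig:{}
  cell(0,2) aba: {S}

S ∈ T[0,2] ⇒ YES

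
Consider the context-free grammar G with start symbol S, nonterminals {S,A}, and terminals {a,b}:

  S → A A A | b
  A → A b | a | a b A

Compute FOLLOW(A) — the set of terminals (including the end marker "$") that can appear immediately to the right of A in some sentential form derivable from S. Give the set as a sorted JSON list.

FIRST sets, iterate to fixpoint:
round 1:
  A via A→a: +{a}
  S via S→A A A: +{a}
  S via S→b: +{b}
  FIRST[S]={a,b}  FIRST[A]={a}
round 2: (no change)
  FIRST[S]={a,b}  FIRST[A]={a}

Compute FOLLOW by fixpoint:
FOLLOW(S) := {$}
round 1:
  A→A b: FOLLOW(A) ⊇ FIRST(b) = {b}; new: +{b}
  S→A A A: FOLLOW(A) ⊇ FIRST(A) = {a}; new: +{a}
  S→A A A: FOLLOW(A) ⊇ FOLLOW(S) ⊇ {$}; new: +{$}
  FOLLOW[S]={$}  FOLLOW[A]={$,a,b}
round 2: (stable)
  FOLLOW[S]={$}  FOLLOW[A]={$,a,b}

FOLLOW(A) = ["$", "a", "b"]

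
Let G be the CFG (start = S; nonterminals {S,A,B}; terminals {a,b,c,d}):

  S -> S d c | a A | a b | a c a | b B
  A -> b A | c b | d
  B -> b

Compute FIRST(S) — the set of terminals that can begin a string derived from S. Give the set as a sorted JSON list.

FIRST sets, iterate to fixpoint:
pass 1:
  A via A→b A: +{b}
  A via A→c b: +{c}
  A via A→d: +{d}
  B via B→b: +{b}
  S via S→a A: +{a}
  S via S→b B: +{b}
  FIRST(S)={a,b}  FIRST(A)={b,c,d}  FIRST(B)={b}
pass 2: (stable)
  FIRST(S)={a,b}  FIRST(A)={b,c,d}  FIRST(B)={b}

FIRST(S) = ["a", "b"]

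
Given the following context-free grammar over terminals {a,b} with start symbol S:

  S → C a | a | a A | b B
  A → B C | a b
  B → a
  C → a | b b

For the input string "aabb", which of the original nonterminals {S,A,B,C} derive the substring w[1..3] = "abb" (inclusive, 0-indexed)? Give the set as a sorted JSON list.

Convert to CNF:
  S -> C T0 | T0 A | T1 B | a
  A -> B C | T0 T1
  B -> a
  C -> T1 T1 | a
  T0 -> a
  T1 -> b

CYK fill — only the sub-triangle for w[1..3]:
  [1..1]={B,C,S,T0}  "a"  orig:{B,C,S}
  [2..2]={T1}  "b"  orig:{}
  [3..3]={T1}  "b"  orig:{}
  [1..2]={A}  "ab"
  [2..3]={C}  "bb"
  [1..3]={A}  "abb"

Original NTs in T[1,3] deriving "abb": ["A"]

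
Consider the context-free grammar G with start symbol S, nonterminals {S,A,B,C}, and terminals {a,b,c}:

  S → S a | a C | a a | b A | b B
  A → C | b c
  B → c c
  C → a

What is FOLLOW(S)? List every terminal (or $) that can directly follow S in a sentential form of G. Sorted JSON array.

FIRST iteration:
iter 1:
  A via A→b c: +{b}
  B via B→c c: +{c}
  C via C→a: +{a}
  S via S→a C: +{a}
  S via S→b A: +{b}
  FIRST[S]={a,b}  FIRST[A]={b}  FIRST[B]={c}  FIRST[C]={a}
iter 2:
  A via A→C: +{a}
  FIRST[S]={a,b}  FIRST[A]={a,b}  FIRST[B]={c}  FIRST[C]={a}
iter 3: (no change)
  FIRST[S]={a,b}  FIRST[A]={a,b}  FIRST[B]={c}  FIRST[C]={a}

FOLLOW iteration:
FOLLOW(S) := {$}
[1]
  S→S a: FOLLOW(S) ⊇ FIRST(a) = {a}; new: +{a}
  S→a C: FOLLOW(C) ⊇ FOLLOW(S) ⊇ {$,a}; new: +{$,a}
  S→b A: FOLLOW(A) ⊇ FOLLOW(S) ⊇ {$,a}; new: +{$,a}
  S→b B: FOLLOW(B) ⊇ FOLLOW(S) ⊇ {$,a}; new: +{$,a}
  FOLLOW(S)={$,a}  FOLLOW(A)={$,a}  FOLLOW(B)={$,a}  FOLLOW(C)={$,a}
[2] (stable)
  FOLLOW(S)={$,a}  FOLLOW(A)={$,a}  FOLLOW(B)={$,a}  FOLLOW(C)={$,a}

FOLLOW(S) = ["$", "a"]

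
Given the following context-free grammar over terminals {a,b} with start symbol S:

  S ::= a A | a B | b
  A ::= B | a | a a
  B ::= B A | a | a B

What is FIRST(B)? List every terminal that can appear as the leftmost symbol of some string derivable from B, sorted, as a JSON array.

FIRST sets, iterate to fixpoint:
iter 1:
  A via A→a: +{a}
  B via B→a: +{a}
  S via S→a A: +{a}
  S via S→b: +{b}
  S: {a,b}  A: {a}  B: {a}
iter 2: done
  S: {a,b}  A: {a}  B: {a}

FIRST(B) = ["a"]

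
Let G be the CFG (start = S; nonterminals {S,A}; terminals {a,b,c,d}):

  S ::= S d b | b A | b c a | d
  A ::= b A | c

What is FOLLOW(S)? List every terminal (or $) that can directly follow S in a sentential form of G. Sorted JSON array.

Compute FIRST by fixpoint:
iter 1:
  A via A→b A: +{b}
  A via A→c: +{c}
  S via S→b A: +{b}
  S via S→d: +{d}
  FIRST(S)={b,d}  FIRST(A)={b,c}
iter 2: (stable)
  FIRST(S)={b,d}  FIRST(A)={b,c}

FOLLOW iteration:
seed FOLLOW(S) with $
round 1:
  S→S d b: FOLLOW(S) ⊇ FIRST(d) = {d}; new: +{d}
  S→b A: FOLLOW(A) ⊇ FOLLOW(S) ⊇ {$,d}; new: +{$,d}
  S: {$,d}  A: {$,d}
round 2: (stable)
  S: {$,d}  A: {$,d}

FOLLOW(S) = ["$", "d"]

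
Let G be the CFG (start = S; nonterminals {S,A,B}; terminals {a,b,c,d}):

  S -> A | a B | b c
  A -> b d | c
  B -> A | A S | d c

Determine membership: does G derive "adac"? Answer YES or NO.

Convert to CNF:
  S -> T0 T1 | T0 T2 | T3 B | c
  A -> T0 T1 | c
  B -> A S | T0 T1 | T1 T2 | c
  T0 -> b
  T1 -> d
  T2 -> c
  T3 -> a

CYK fill:
  T[0,0] 'a' = {T3}  orig:{}
  T[1,1] 'd' = {T1}  orig:{}
  T[2,2] 'a' = {T3}  orig:{}
  T[3,3] 'c' = {A,B,S,T2}  orig:{A,B,S}
  T[0,1] 'ad' = ∅
  T[1,2] 'da' = ∅
  T[2,3] 'ac' = {S}
  T[0,2] 'ada' = ∅
  T[1,3] 'dac' = ∅
  T[0,3] 'adac' = ∅

S ∉ T[0,3] ⇒ NO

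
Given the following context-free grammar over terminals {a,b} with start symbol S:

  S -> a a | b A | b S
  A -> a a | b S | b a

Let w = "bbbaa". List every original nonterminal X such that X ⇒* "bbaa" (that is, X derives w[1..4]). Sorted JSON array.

Convert to CNF:
  S -> T0 T0 | T1 A | T1 S
  A -> T0 T0 | T1 S | T1 T0
  T0 -> a
  T1 -> b

CYK fill (cells [i..j] with 1 ≤ i ≤ j ≤ 4 only):
  T[1,1] 'b' = {T1}  orig:{}
  T[2,2] 'b' = {T1}  orig:{}
  T[3,3] 'a' = {T0}  orig:{}
  T[4,4] 'a' = {T0}  orig:{}
  T[1,2] 'bb' = ∅
  T[2,3] 'ba' = {A}
  T[3,4] 'aa' = {A,S}
  T[1,3] 'bba' = {S}
  T[2,4] 'baa' = {A,S}
  T[1,4] 'bbaa' = {A,S}

Original NTs in T[1,4] deriving "bbaa": ["A", "S"]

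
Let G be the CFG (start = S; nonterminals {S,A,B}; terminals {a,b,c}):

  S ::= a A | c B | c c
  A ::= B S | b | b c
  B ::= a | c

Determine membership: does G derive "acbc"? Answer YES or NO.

CNF form of G:
  S -> T1 B | T1 T1 | T2 A
  A -> B S | T0 T1 | b
  B -> a | c
  T0 -> b
  T1 -> c
  T2 -> a

Fill CYK table bottom-up:
  [0..0]={B,T2}  "a"  orig:{B}
  [1..1]={B,T1}  "c"  orig:{B}
  [2..2]={A,T0}  "b"  orig:{A}
  [3..3]={B,T1}  "c"  orig:{B}
  [0..1]=∅  "ac"
  [1..2]=∅  "cb"
  [2..3]={A}  "bc"
  [0..2]=∅  "acb"
  [1..3]=∅  "cbc"
  [0..3]=∅  "acbc"

S ∉ T[0,3] ⇒ NO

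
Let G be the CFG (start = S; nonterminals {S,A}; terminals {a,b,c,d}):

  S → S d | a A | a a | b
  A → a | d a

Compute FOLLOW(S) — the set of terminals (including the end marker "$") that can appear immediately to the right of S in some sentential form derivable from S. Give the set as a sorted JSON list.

FIRST sets, iterate to fixpoint:
[1]
  A via A→a: +{a}
  A via A→d a: +{d}
  S via S→a A: +{a}
  S via S→b: +{b}
  FIRST[S]={a,b}  FIRST[A]={a,d}
[2] — fixpoint
  FIRST[S]={a,b}  FIRST[A]={a,d}

Compute FOLLOW by fixpoint:
initialize: $ ∈ FOLLOW(S)
[1]
  S→S d: FOLLOW(S) ⊇ FIRST(d) = {d}; new: +{d}
  S→a A: FOLLOW(A) ⊇ FOLLOW(S) ⊇ {$,d}; new: +{$,d}
  S: {$,d}  A: {$,d}
[2] (stable)
  S: {$,d}  A: {$,d}

FOLLOW(S) = ["$", "d"]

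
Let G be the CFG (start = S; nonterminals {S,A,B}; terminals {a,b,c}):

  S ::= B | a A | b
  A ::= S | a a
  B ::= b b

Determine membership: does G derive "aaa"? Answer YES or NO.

Convert to CNF:
  S -> T0 A | T1 T1 | b
  A -> T0 A | T0 T0 | T1 T1 | b
  B -> T1 T1
  T0 -> a
  T1 -> b

Fill CYK table bottom-up:
  [0..0]={T0}  "a"  orig:{}
  [1..1]={T0}  "a"  orig:{}
  [2..2]={T0}  "a"  orig:{}
  [0..1]={A}  "aa"
  [1..2]={A}  "aa"
  [0..2]={A,S}  "aaa"

S ∈ T[0,2] ⇒ YES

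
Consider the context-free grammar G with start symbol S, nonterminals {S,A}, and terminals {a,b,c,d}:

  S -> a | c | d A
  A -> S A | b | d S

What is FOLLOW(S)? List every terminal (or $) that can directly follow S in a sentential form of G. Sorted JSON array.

FIRST iteration:
[1]
  A via A→b: +{b}
  A via A→d S: +{d}
  S via S→a: +{a}
  S via S→c: +{c}
  S via S→d A: +{d}
  FIRST(S)={a,c,d}  FIRST(A)={b,d}
[2]
  A via A→S A: +{a,c}
  FIRST(S)={a,c,d}  FIRST(A)={a,b,c,d}
[3] (stable)
  FIRST(S)={a,c,d}  FIRST(A)={a,b,c,d}

Compute FOLLOW by fixpoint:
seed FOLLOW(S) with $
pass 1:
  A→S A: FOLLOW(S) ⊇ FIRST(A) = {a,b,c,d}; new: +{a,b,c,d}
  S→d A: FOLLOW(A) ⊇ FOLLOW(S) ⊇ {$,a,b,c,d}; new: +{$,a,b,c,d}
  FOLLOW(S)={$,a,b,c,d}  FOLLOW(A)={$,a,b,c,d}
pass 2: (no change)
  FOLLOW(S)={$,a,b,c,d}  FOLLOW(A)={$,a,b,c,d}

FOLLOW(S) = ["$", "a", "b", "c", "d"]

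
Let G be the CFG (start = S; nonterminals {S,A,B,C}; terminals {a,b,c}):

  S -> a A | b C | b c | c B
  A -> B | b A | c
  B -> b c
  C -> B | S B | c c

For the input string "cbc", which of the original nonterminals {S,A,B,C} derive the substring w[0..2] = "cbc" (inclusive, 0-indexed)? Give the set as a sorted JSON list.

Convert to CNF:
  S -> T0 C | T0 T1 | T1 B | T2 A
  A -> T0 A | T0 T1 | c
  B -> T0 T1
  C -> S B | T0 T1 | T1 T1
  T0 -> b
  T1 -> c
  T2 -> a

CYK table (by increasing span) — only the sub-triangle for w[0..2]:
  T[0,0] 'c' = {A,T1}  orig:{A}
  T[1,1] 'b' = {T0}  orig:{}
  T[2,2] 'c' = {A,T1}  orig:{A}
  T[0,1] 'cb' = ∅
  T[1,2] 'bc' = {A,B,C,S}
  T[0,2] 'cbc' = {S}

Original NTs in T[0,2] deriving "cbc": ["S"]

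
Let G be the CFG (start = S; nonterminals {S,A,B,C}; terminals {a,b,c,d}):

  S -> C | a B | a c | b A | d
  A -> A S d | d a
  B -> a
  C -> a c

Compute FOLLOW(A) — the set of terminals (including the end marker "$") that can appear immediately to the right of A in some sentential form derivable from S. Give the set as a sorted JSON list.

Compute FIRST by fixpoint:
pass 1:
  A via A→d a: +{d}
  B via B→a: +{a}
  C via C→a c: +{a}
  S via S→C: +{a}
  S via S→b A: +{b}
  S via S→d: +{d}
  S: {a,b,d}  A: {d}  B: {a}  C: {a}
pass 2: done
  S: {a,b,d}  A: {d}  B: {a}  C: {a}

FOLLOW sets:
FOLLOW(S) := {$}
iter 1:
  A→A S d: FOLLOW(A) ⊇ FIRST(S) = {a,b,d}; new: +{a,b,d}
  A→A S d: FOLLOW(S) ⊇ FIRST(d) = {d}; new: +{d}
  S→C: FOLLOW(C) ⊇ FOLLOW(S) ⊇ {$,d}; new: +{$,d}
  S→a B: FOLLOW(B) ⊇ FOLLOW(S) ⊇ {$,d}; new: +{$,d}
  S→b A: FOLLOW(A) ⊇ FOLLOW(S) ⊇ {$,d}; new: +{$}
  S: {$,d}  A: {$,a,b,d}  B: {$,d}  C: {$,d}
iter 2: — fixpoint
  S: {$,d}  A: {$,a,b,d}  B: {$,d}  C: {$,d}

FOLLOW(A) = ["$", "a", "b", "d"]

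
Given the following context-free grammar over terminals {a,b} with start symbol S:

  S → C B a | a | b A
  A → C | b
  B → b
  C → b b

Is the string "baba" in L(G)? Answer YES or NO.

Convert to CNF:
  S -> C X2 | T0 A | a
  A -> T0 T0 | b
  B -> b
  C -> T0 T0
  T0 -> b
  T1 -> a
  X2 -> B T1

CYK table (by increasing span):
  [0..0]={A,B,T0}  "b"  orig:{A,B}
  [1..1]={S,T1}  "a"  orig:{S}
  [2..2]={A,B,T0}  "b"  orig:{A,B}
  [3..3]={S,T1}  "a"  orig:{S}
  [0..1]={X2}  "ba"  orig:{}
  [1..2]=∅  "ab"
  [2..3]={X2}  "ba"  orig:{}
  [0..2]=∅  "bab"
  [1..3]=∅  "aba"
  [0..3]=∅  "baba"

S ∉ T[0,3] ⇒ NO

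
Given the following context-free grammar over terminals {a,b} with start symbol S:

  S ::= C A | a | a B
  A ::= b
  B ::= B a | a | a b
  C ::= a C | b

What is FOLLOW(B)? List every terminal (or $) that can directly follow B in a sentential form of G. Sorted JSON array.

FIRST sets, iterate to fixpoint:
pass 1:
  A via A→b: +{b}
  B via B→a: +{a}
  C via C→a C: +{a}
  C via C→b: +{b}
  S via S→C A: +{a,b}
  FIRST[S]={a,b}  FIRST[A]={b}  FIRST[B]={a}  FIRST[C]={a,b}
pass 2: — fixpoint
  FIRST[S]={a,b}  FIRST[A]={b}  FIRST[B]={a}  FIRST[C]={a,b}

FOLLOW iteration:
seed FOLLOW(S) with $
iter 1:
  B→B a: FOLLOW(B) ⊇ FIRST(a) = {a}; new: +{a}
  S→C A: FOLLOW(C) ⊇ FIRST(A) = {b}; new: +{b}
  S→C A: FOLLOW(A) ⊇ FOLLOW(S) ⊇ {$}; new: +{$}
  S→a B: FOLLOW(B) ⊇ FOLLOW(S) ⊇ {$}; new: +{$}
  FOLLOW(S)={$}  FOLLOW(A)={$}  FOLLOW(B)={$,a}  FOLLOW(C)={b}
iter 2: done
  FOLLOW(S)={$}  FOLLOW(A)={$}  FOLLOW(B)={$,a}  FOLLOW(C)={b}

FOLLOW(B) = ["$", "a"]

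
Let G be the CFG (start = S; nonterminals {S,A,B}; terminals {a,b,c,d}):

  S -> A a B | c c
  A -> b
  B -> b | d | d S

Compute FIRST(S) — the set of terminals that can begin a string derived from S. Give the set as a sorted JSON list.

FIRST iteration:
iter 1:
  A via A→b: +{b}
  B via B→b: +{b}
  B via B→d: +{d}
  S via S→A a B: +{b}
  S via S→c c: +{c}
  S: {b,c}  A: {b}  B: {b,d}
iter 2: (stable)
  S: {b,c}  A: {b}  B: {b,d}

FIRST(S) = ["b", "c"]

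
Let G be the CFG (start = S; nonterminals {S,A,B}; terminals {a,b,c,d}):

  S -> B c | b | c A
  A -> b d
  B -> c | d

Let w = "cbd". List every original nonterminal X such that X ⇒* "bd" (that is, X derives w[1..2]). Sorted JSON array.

CNF form of G:
  S -> B T2 | T2 A | b
  A -> T0 T1
  B -> c | d
  T0 -> b
  T1 -> d
  T2 -> c

CYK table (by increasing span) — only the sub-triangle for w[1..2]:
  T[1,1] 'b' = {S,T0}  orig:{S}
  T[2,2] 'd' = {B,T1}  orig:{B}
  T[1,2] 'bd' = {A}

Original NTs in T[1,2] deriving "bd": ["A"]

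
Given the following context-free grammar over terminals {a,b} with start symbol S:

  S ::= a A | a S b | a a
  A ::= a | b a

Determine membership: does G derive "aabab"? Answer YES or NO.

CNF form of G:
  S -> T1 A | T1 T1 | T1 X2
  A -> T0 T1 | a
  T0 -> b
  T1 -> a
  X2 -> S T0

CYK fill:
  T[0,0] 'a' = {A,T1}  orig:{A}
  T[1,1] 'a' = {A,T1}  orig:{A}
  T[2,2] 'b' = {T0}  orig:{}
  T[3,3] 'a' = {A,T1}  orig:{A}
  T[4,4] 'b' = {T0}  orig:{}
  T[0,1] 'aa' = {S}
  T[1,2] 'ab' = ∅
  T[2,3] 'ba' = {A}
  T[3,4] 'ab' = ∅
  T[0,2] 'aab' = {X2}  orig:{}
  T[1,3] 'aba' = {S}
  T[2,4] 'bab' = ∅
  T[0,3] 'aaba' = ∅
  T[1,4] 'abab' = {X2}  orig:{}
  T[0,4] 'aabab' = {S}

S ∈ T[0,4] ⇒ YES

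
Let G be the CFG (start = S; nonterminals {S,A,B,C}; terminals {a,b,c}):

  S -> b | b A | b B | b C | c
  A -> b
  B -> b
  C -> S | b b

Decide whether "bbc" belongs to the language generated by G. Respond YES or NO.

Convert to CNF:
  S -> T0 A | T0 B | T0 C | b | c
  A -> b
  B -> b
  C -> T0 A | T0 B | T0 C | T0 T0 | b | c
  T0 -> b

CYK fill:
  T[0,0] 'b' = {A,B,C,S,T0}  orig:{A,B,C,S}
  T[1,1] 'b' = {A,B,C,S,T0}  orig:{A,B,C,S}
  T[2,2] 'c' = {C,S}
  T[0,1] 'bb' = {C,S}
  T[1,2] 'bc' = {C,S}
  T[0,2] 'bbc' = {C,S}

S ∈ T[0,2] ⇒ YES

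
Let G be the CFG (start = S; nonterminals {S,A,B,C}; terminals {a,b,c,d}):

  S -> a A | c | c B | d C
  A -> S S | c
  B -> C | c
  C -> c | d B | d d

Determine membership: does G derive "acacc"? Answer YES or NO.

CNF form of G:
  S -> T0 C | T1 A | T2 B | c
  A -> S S | c
  B -> T0 B | T0 T0 | c
  C -> T0 B | T0 T0 | c
  T0 -> d
  T1 -> a
  T2 -> c

CYK fill:
  T[0,0] 'a' = {T1}  orig:{}
  T[1,1] 'c' = {A,B,C,S,T2}  orig:{A,B,C,S}
  T[2,2] 'a' = {T1}  orig:{}
  T[3,3] 'c' = {A,B,C,S,T2}  orig:{A,B,C,S}
  T[4,4] 'c' = {A,B,C,S,T2}  orig:{A,B,C,S}
  T[0,1] 'ac' = {S}
  T[1,2] 'ca' = ∅
  T[2,3] 'ac' = {S}
  T[3,4] 'cc' = {A,S}
  T[0,2] 'aca' = ∅
  T[1,3] 'cac' = {A}
  T[2,4] 'acc' = {A,S}
  T[0,3] 'acac' = {A,S}
  T[1,4] 'cacc' = {A}
  T[0,4] 'acacc' = {A,S}

S ∈ T[0,4] ⇒ YES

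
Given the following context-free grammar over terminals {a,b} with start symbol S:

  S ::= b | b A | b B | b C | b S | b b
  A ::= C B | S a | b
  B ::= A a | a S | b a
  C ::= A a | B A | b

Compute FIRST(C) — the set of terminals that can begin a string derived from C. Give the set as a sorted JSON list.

FIRST iteration:
[1]
  A via A→b: +{b}
  B via B→A a: +{b}
  B via B→a S: +{a}
  C via C→A a: +{b}
  C via C→B A: +{a}
  S via S→b: +{b}
  FIRST(S)={b}  FIRST(A)={b}  FIRST(B)={a,b}  FIRST(C)={a,b}
[2]
  A via A→C B: +{a}
  FIRST(S)={b}  FIRST(A)={a,b}  FIRST(B)={a,b}  FIRST(C)={a,b}
[3] — fixpoint
  FIRST(S)={b}  FIRST(A)={a,b}  FIRST(B)={a,b}  FIRST(C)={a,b}

FIRST(C) = ["a", "b"]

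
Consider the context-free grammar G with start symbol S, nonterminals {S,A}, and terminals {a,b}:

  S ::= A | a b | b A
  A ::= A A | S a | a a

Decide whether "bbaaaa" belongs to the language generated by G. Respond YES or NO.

Convert to CNF:
  S -> A A | S T0 | T0 T0 | T0 T1 | T1 A
  A -> A A | S T0 | T0 T0
  T0 -> a
  T1 -> b

Fill CYK table bottom-up:
  T[0,0] 'b' = {T1}  orig:{}
  T[1,1] 'b' = {T1}  orig:{}
  T[2,2] 'a' = {T0}  orig:{}
  T[3,3] 'a' = {T0}  orig:{}
  T[4,4] 'a' = {T0}  orig:{}
  T[5,5] 'a' = {T0}  orig:{}
  T[0,1] 'bb' = ∅
  T[1,2] 'ba' = ∅
  T[2,3] 'aa' = {A,S}
  T[3,4] 'aa' = {A,S}
  T[4,5] 'aa' = {A,S}
  T[0,2] 'bba' = ∅
  T[1,3] 'baa' = {S}
  T[2,4] 'aaa' = {A,S}
  T[3,5] 'aaa' = {A,S}
  T[0,3] 'bbaa' = ∅
  T[1,4] 'baaa' = {A,S}
  T[2,5] 'aaaa' = {A,S}
  T[0,4] 'bbaaa' = {S}
  T[1,5] 'baaaa' = {A,S}
  T[0,5] 'bbaaaa' = {A,S}

S ∈ T[0,5] ⇒ YES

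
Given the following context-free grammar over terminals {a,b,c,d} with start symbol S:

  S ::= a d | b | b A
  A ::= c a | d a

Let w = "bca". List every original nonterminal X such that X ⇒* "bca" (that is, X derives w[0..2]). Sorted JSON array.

CNF form of G:
  S -> T1 T2 | T3 A | b
  A -> T0 T1 | T2 T1
  T0 -> c
  T1 -> a
  T2 -> d
  T3 -> b

Fill CYK table bottom-up, restricted to cells inside w[0..2]:
  cell(0,0) b: {S,T3}  orig:{S}
  cell(1,1) c: {T0}  orig:{}
  cell(2,2) a: {T1}  orig:{}
  cell(0,1) bc: ∅
  cell(1,2) ca: {A}
  cell(0,2) bca: {S}

Original NTs in T[0,2] deriving "bca": ["S"]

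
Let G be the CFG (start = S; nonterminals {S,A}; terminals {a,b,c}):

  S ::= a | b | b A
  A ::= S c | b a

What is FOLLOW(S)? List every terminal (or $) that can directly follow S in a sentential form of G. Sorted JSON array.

FIRST iteration:
[1]
  A via A→b a: +{b}
  S via S→a: +{a}
  S via S→b: +{b}
  FIRST[S]={a,b}  FIRST[A]={b}
[2]
  A via A→S c: +{a}
  FIRST[S]={a,b}  FIRST[A]={a,b}
[3] (no change)
  FIRST[S]={a,b}  FIRST[A]={a,b}

FOLLOW sets:
FOLLOW(S) := {$}
pass 1:
  A→S c: FOLLOW(S) ⊇ FIRST(c) = {c}; new: +{c}
  S→b A: FOLLOW(A) ⊇ FOLLOW(S) ⊇ {$,c}; new: +{$,c}
  FOLLOW(S)={$,c}  FOLLOW(A)={$,c}
pass 2: (stable)
  FOLLOW(S)={$,c}  FOLLOW(A)={$,c}

FOLLOW(S) = ["$", "c"]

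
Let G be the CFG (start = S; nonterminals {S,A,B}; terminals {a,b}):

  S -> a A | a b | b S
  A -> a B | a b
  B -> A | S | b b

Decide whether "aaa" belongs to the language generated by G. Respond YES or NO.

Convert to CNF:
  S -> T0 A | T0 T1 | T1 S
  A -> T0 B | T0 T1
  B -> T0 A | T0 B | T0 T1 | T1 S | T1 T1
  T0 -> a
  T1 -> b

CYK fill:
  cell(0,0) a: {T0}  orig:{}
  cell(1,1) a: {T0}  orig:{}
  cell(2,2) a: {T0}  orig:{}
  cell(0,1) aa: ∅
  cell(1,2) aa: ∅
  cell(0,2) aaa: ∅

S ∉ T[0,2] ⇒ NO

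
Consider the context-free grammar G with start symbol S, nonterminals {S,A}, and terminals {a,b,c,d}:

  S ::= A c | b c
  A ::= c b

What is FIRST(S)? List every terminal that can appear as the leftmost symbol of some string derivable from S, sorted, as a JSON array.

Compute FIRST by fixpoint:
[1]
  A via A→c b: +{c}
  S via S→A c: +{c}
  S via S→b c: +{b}
  FIRST[S]={b,c}  FIRST[A]={c}
[2] (no change)
  FIRST[S]={b,c}  FIRST[A]={c}

FIRST(S) = ["b", "c"]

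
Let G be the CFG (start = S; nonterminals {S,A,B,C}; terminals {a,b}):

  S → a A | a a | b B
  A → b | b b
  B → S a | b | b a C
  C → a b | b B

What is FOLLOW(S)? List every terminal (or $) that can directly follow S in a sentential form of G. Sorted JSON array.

Compute FIRST by fixpoint:
iter 1:
  A via A→b: +{b}
  B via B→b: +{b}
  C via C→a b: +{a}
  C via C→b B: +{b}
  S via S→a A: +{a}
  S via S→b B: +{b}
  S: {a,b}  A: {b}  B: {b}  C: {a,b}
iter 2:
  B via B→S a: +{a}
  S: {a,b}  A: {b}  B: {a,b}  C: {a,b}
iter 3: done
  S: {a,b}  A: {b}  B: {a,b}  C: {a,b}

FOLLOW sets:
FOLLOW(S) := {$}
iter 1:
  B→S a: FOLLOW(S) ⊇ FIRST(a) = {a}; new: +{a}
  S→a A: FOLLOW(A) ⊇ FOLLOW(S) ⊇ {$,a}; new: +{$,a}
  S→b B: FOLLOW(B) ⊇ FOLLOW(S) ⊇ {$,a}; new: +{$,a}
  FOLLOW(S)={$,a}  FOLLOW(A)={$,a}  FOLLOW(B)={$,a}  FOLLOW(C)={}
iter 2:
  B→b a C: FOLLOW(C) ⊇ FOLLOW(B) ⊇ {$,a}; new: +{$,a}
  FOLLOW(S)={$,a}  FOLLOW(A)={$,a}  FOLLOW(B)={$,a}  FOLLOW(C)={$,a}
iter 3: (no change)
  FOLLOW(S)={$,a}  FOLLOW(A)={$,a}  FOLLOW(B)={$,a}  FOLLOW(C)={$,a}

FOLLOW(S) = ["$", "a"]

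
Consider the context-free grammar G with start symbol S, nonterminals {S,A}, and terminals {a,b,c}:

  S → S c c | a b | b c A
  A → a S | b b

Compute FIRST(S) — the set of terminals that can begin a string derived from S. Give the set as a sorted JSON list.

FIRST sets, iterate to fixpoint:
iter 1:
  A via A→a S: +{a}
  A via A→b b: +{b}
  S via S→a b: +{a}
  S via S→b c A: +{b}
  FIRST(S)={a,b}  FIRST(A)={a,b}
iter 2: (no change)
  FIRST(S)={a,b}  FIRST(A)={a,b}

FIRST(S) = ["a", "b"]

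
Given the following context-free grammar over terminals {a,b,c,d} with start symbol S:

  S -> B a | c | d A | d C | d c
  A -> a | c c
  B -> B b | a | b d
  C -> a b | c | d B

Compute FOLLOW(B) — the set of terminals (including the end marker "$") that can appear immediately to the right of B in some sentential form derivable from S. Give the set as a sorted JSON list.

Compute FIRST by fixpoint:
[1]
  A via A→a: +{a}
  A via A→c c: +{c}
  B via B→a: +{a}
  B via B→b d: +{b}
  C via C→a b: +{a}
  C via C→c: +{c}
  C via C→d B: +{d}
  S via S→B a: +{a,b}
  S via S→c: +{c}
  S via S→d A: +{d}
  FIRST(S)={a,b,c,d}  FIRST(A)={a,c}  FIRST(B)={a,b}  FIRST(C)={a,c,d}
[2] (no change)
  FIRST(S)={a,b,c,d}  FIRST(A)={a,c}  FIRST(B)={a,b}  FIRST(C)={a,c,d}

FOLLOW sets:
seed FOLLOW(S) with $
pass 1:
  B→B b: FOLLOW(B) ⊇ FIRST(b) = {b}; new: +{b}
  S→B a: FOLLOW(B) ⊇ FIRST(a) = {a}; new: +{a}
  S→d A: FOLLOW(A) ⊇ FOLLOW(S) ⊇ {$}; new: +{$}
  S→d C: FOLLOW(C) ⊇ FOLLOW(S) ⊇ {$}; new: +{$}
  S: {$}  A: {$}  B: {a,b}  C: {$}
pass 2:
  C→d B: FOLLOW(B) ⊇ FOLLOW(C) ⊇ {$}; new: +{$}
  S: {$}  A: {$}  B: {$,a,b}  C: {$}
pass 3: (no change)
  S: {$}  A: {$}  B: {$,a,b}  C: {$}

FOLLOW(B) = ["$", "a", "b"]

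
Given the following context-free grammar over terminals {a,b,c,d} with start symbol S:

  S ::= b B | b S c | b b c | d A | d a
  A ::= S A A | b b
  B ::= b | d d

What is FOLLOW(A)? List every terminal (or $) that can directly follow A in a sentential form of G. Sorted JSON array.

FIRST sets, iterate to fixpoint:
pass 1:
  A via A→b b: +{b}
  B via B→b: +{b}
  B via B→d d: +{d}
  S via S→b B: +{b}
  S via S→d A: +{d}
  S: {b,d}  A: {b}  B: {b,d}
pass 2:
  A via A→S A A: +{d}
  S: {b,d}  A: {b,d}  B: {b,d}
pass 3: — fixpoint
  S: {b,d}  A: {b,d}  B: {b,d}

Compute FOLLOW by fixpoint:
seed FOLLOW(S) with $
[1]
  A→S A A: FOLLOW(S) ⊇ FIRST(A) = {b,d}; new: +{b,d}
  A→S A A: FOLLOW(A) ⊇ FIRST(A) = {b,d}; new: +{b,d}
  S→b B: FOLLOW(B) ⊇ FOLLOW(S) ⊇ {$,b,d}; new: +{$,b,d}
  S→b S c: FOLLOW(S) ⊇ FIRST(c) = {c}; new: +{c}
  S→d A: FOLLOW(A) ⊇ FOLLOW(S) ⊇ {$,b,c,d}; new: +{$,c}
  S: {$,b,c,d}  A: {$,b,c,d}  B: {$,b,d}
[2]
  S→b B: FOLLOW(B) ⊇ FOLLOW(S) ⊇ {$,b,c,d}; new: +{c}
  S: {$,b,c,d}  A: {$,b,c,d}  B: {$,b,c,d}
[3] done
  S: {$,b,c,d}  A: {$,b,c,d}  B: {$,b,c,d}

FOLLOW(A) = ["$", "b", "c", "d"]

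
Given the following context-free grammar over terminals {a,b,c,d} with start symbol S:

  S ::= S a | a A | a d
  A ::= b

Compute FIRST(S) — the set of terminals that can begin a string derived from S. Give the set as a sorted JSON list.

FIRST sets, iterate to fixpoint:
round 1:
  A via A→b: +{b}
  S via S→a A: +{a}
  S: {a}  A: {b}
round 2: (no change)
  S: {a}  A: {b}

FIRST(S) = ["a"]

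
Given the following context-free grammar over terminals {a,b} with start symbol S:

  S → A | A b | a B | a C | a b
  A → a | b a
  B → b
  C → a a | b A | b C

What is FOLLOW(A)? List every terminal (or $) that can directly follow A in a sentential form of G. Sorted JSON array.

FIRST sets, iterate to fixpoint:
iter 1:
  A via A→a: +{a}
  A via A→b a: +{b}
  B via B→b: +{b}
  C via C→a a: +{a}
  C via C→b A: +{b}
  S via S→A: +{a,b}
  S: {a,b}  A: {a,b}  B: {b}  C: {a,b}
iter 2: (stable)
  S: {a,b}  A: {a,b}  B: {b}  C: {a,b}

Compute FOLLOW by fixpoint:
seed FOLLOW(S) with $
round 1:
  S→A: FOLLOW(A) ⊇ FOLLOW(S) ⊇ {$}; new: +{$}
  S→A b: FOLLOW(A) ⊇ FIRST(b) = {b}; new: +{b}
  S→a B: FOLLOW(B) ⊇ FOLLOW(S) ⊇ {$}; new: +{$}
  S→a C: FOLLOW(C) ⊇ FOLLOW(S) ⊇ {$}; new: +{$}
  FOLLOW[S]={$}  FOLLOW[A]={$,b}  FOLLOW[B]={$}  FOLLOW[C]={$}
round 2: done
  FOLLOW[S]={$}  FOLLOW[A]={$,b}  FOLLOW[B]={$}  FOLLOW[C]={$}

FOLLOW(A) = ["$", "b"]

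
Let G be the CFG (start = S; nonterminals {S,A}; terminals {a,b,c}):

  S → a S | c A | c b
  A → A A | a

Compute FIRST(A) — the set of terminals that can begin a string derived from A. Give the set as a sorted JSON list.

FIRST iteration:
iter 1:
  A via A→a: +{a}
  S via S→a S: +{a}
  S via S→c A: +{c}
  FIRST[S]={a,c}  FIRST[A]={a}
iter 2: (stable)
  FIRST[S]={a,c}  FIRST[A]={a}

FIRST(A) = ["a"]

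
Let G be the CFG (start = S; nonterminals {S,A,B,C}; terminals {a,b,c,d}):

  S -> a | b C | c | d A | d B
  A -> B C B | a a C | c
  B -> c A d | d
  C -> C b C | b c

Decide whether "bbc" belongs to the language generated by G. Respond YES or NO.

Convert to CNF:
  S -> T2 A | T2 B | T3 C | a | c
  A -> B X4 | T0 X5 | c
  B -> T1 X6 | d
  C -> C X7 | T3 T1
  T0 -> a
  T1 -> c
  T2 -> d
  T3 -> b
  X4 -> C B
  X5 -> T0 C
  X6 -> A T2
  X7 -> T3 C

CYK fill:
  cell(0,0) b: {T3}  orig:{}
  cell(1,1) b: {T3}  orig:{}
  cell(2,2) c: {A,S,T1}  orig:{A,S}
  cell(0,1) bb: ∅
  cell(1,2) bc: {C}
  cell(0,2) bbc: {S,X7}  orig:{S}

S ∈ T[0,2] ⇒ YES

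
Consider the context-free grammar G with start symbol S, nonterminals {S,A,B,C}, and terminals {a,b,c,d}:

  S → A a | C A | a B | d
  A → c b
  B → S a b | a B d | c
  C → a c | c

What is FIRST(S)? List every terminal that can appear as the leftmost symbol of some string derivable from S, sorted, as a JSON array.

Compute FIRST by fixpoint:
round 1:
  A via A→c b: +{c}
  B via B→a B d: +{a}
  B via B→c: +{c}
  C via C→a c: +{a}
  C via C→c: +{c}
  S via S→A a: +{c}
  S via S→C A: +{a}
  S via S→d: +{d}
  FIRST[S]={a,c,d}  FIRST[A]={c}  FIRST[B]={a,c}  FIRST[C]={a,c}
round 2:
  B via B→S a b: +{d}
  FIRST[S]={a,c,d}  FIRST[A]={c}  FIRST[B]={a,c,d}  FIRST[C]={a,c}
round 3: done
  FIRST[S]={a,c,d}  FIRST[A]={c}  FIRST[B]={a,c,d}  FIRST[C]={a,c}

FIRST(S) = ["a", "c", "d"]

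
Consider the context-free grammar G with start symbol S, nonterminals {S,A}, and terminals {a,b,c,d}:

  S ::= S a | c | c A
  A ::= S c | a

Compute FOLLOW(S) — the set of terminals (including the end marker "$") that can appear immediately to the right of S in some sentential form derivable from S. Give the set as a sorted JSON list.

FIRST iteration:
iter 1:
  A via A→a: +{a}
  S via S→c: +{c}
  FIRST[S]={c}  FIRST[A]={a}
iter 2:
  A via A→S c: +{c}
  FIRST[S]={c}  FIRST[A]={a,c}
iter 3: — fixpoint
  FIRST[S]={c}  FIRST[A]={a,c}

Compute FOLLOW by fixpoint:
initialize: $ ∈ FOLLOW(S)
[1]
  A→S c: FOLLOW(S) ⊇ FIRST(c) = {c}; new: +{c}
  S→S a: FOLLOW(S) ⊇ FIRST(a) = {a}; new: +{a}
  S→c A: FOLLOW(A) ⊇ FOLLOW(S) ⊇ {$,a,c}; new: +{$,a,c}
  FOLLOW(S)={$,a,c}  FOLLOW(A)={$,a,c}
[2] (no change)
  FOLLOW(S)={$,a,c}  FOLLOW(A)={$,a,c}

FOLLOW(S) = ["$", "a", "c"]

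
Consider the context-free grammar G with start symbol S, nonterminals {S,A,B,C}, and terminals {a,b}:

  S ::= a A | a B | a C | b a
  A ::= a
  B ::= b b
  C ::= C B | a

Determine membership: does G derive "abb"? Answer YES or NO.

CNF form of G:
  S -> T0 T1 | T1 A | T1 B | T1 C
  A -> a
  B -> T0 T0
  C -> C B | a
  T0 -> b
  T1 -> a

CYK fill:
  T[0,0] 'a' = {A,C,T1}  orig:{A,C}
  T[1,1] 'b' = {T0}  orig:{}
  T[2,2] 'b' = {T0}  orig:{}
  T[0,1] 'ab' = ∅
  T[1,2] 'bb' = {B}
  T[0,2] 'abb' = {C,S}

S ∈ T[0,2] ⇒ YES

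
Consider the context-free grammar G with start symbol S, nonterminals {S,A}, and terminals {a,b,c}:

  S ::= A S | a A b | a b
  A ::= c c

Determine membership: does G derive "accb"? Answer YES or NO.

CNF form of G:
  S -> A S | T1 T2 | T1 X3
  A -> T0 T0
  T0 -> c
  T1 -> a
  T2 -> b
  X3 -> A T2

CYK fill:
  T[0,0] 'a' = {T1}  orig:{}
  T[1,1] 'c' = {T0}  orig:{}
  T[2,2] 'c' = {T0}  orig:{}
  T[3,3] 'b' = {T2}  orig:{}
  T[0,1] 'ac' = ∅
  T[1,2] 'cc' = {A}
  T[2,3] 'cb' = ∅
  T[0,2] 'acc' = ∅
  T[1,3] 'ccb' = {X3}  orig:{}
  T[0,3] 'accb' = {S}

S ∈ T[0,3] ⇒ YES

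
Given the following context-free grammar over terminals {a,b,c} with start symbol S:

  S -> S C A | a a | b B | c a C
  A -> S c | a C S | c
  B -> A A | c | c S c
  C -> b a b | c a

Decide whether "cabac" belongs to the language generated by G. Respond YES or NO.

CNF form of G:
  S -> S X6 | T0 X7 | T1 T1 | T2 B
  A -> S T0 | T1 X3 | c
  B -> A A | T0 X4 | c
  C -> T0 T1 | T2 X5
  T0 -> c
  T1 -> a
  T2 -> b
  X3 -> C S
  X4 -> S T0
  X5 -> T1 T2
  X6 -> C A
  X7 -> T1 C

CYK table (by increasing span):
  [0..0]={A,B,T0}  "c"  orig:{A,B}
  [1..1]={T1}  "a"  orig:{}
  [2..2]={T2}  "b"  orig:{}
  [3..3]={T1}  "a"  orig:{}
  [4..4]={A,B,T0}  "c"  orig:{A,B}
  [0..1]={C}  "ca"
  [1..2]={X5}  "ab"  orig:{}
  [2..3]=∅  "ba"
  [3..4]=∅  "ac"
  [0..2]=∅  "cab"
  [1..3]=∅  "aba"
  [2..4]=∅  "bac"
  [0..3]=∅  "caba"
  [1..4]=∅  "abac"
  [0..4]=∅  "cabac"

S ∉ T[0,4] ⇒ NO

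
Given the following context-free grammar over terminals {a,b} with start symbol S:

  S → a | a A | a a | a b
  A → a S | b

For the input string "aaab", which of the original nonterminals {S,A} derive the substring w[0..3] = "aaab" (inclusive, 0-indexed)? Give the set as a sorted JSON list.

Convert to CNF:
  S -> T0 A | T0 T0 | T0 T1 | a
  A -> T0 S | b
  T0 -> a
  T1 -> b

CYK table (by increasing span), restricted to cells inside w[0..3]:
  [0..0]={S,T0}  "a"  orig:{S}
  [1..1]={S,T0}  "a"  orig:{S}
  [2..2]={S,T0}  "a"  orig:{S}
  [3..3]={A,T1}  "b"  orig:{A}
  [0..1]={A,S}  "aa"
  [1..2]={A,S}  "aa"
  [2..3]={S}  "ab"
  [0..2]={A,S}  "aaa"
  [1..3]={A}  "aab"
  [0..3]={S}  "aaab"

Original NTs in T[0,3] deriving "aaab": ["S"]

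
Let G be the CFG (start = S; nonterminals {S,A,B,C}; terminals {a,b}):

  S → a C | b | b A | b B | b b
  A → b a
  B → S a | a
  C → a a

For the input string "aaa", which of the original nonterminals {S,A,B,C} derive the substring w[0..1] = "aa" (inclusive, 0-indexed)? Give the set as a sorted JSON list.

Convert to CNF:
  S -> T0 A | T0 B | T0 T0 | T1 C | b
  A -> T0 T1
  B -> S T1 | a
  C -> T1 T1
  T0 -> b
  T1 -> a

Fill CYK table bottom-up (cells [i..j] with 0 ≤ i ≤ j ≤ 1 only):
  [0..0]={B,T1}  "a"  orig:{B}
  [1..1]={B,T1}  "a"  orig:{B}
  [0..1]={C}  "aa"

Original NTs in T[0,1] deriving "aa": ["C"]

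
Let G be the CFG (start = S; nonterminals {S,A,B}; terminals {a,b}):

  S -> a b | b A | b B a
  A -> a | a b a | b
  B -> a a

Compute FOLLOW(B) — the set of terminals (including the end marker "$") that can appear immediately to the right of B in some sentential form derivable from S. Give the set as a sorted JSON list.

Compute FIRST by fixpoint:
[1]
  A via A→a: +{a}
  A via A→b: +{b}
  B via B→a a: +{a}
  S via S→a b: +{a}
  S via S→b A: +{b}
  S: {a,b}  A: {a,b}  B: {a}
[2] done
  S: {a,b}  A: {a,b}  B: {a}

Compute FOLLOW by fixpoint:
FOLLOW(S) := {$}
[1]
  S→b A: FOLLOW(A) ⊇ FOLLOW(S) ⊇ {$}; new: +{$}
  S→b B a: FOLLOW(B) ⊇ FIRST(a) = {a}; new: +{a}
  FOLLOW[S]={$}  FOLLOW[A]={$}  FOLLOW[B]={a}
[2] (stable)
  FOLLOW[S]={$}  FOLLOW[A]={$}  FOLLOW[B]={a}

FOLLOW(B) = ["a"]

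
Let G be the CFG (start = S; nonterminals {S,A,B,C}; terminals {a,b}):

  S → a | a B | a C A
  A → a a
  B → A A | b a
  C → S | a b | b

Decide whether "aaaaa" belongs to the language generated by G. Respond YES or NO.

CNF form of G:
  S -> T0 B | T0 X3 | a
  A -> T0 T0
  B -> A A | T1 T0
  C -> T0 B | T0 T1 | T0 X2 | a | b
  T0 -> a
  T1 -> b
  X2 -> C A
  X3 -> C A

CYK table (by increasing span):
  T[0,0] 'a' = {C,S,T0}  orig:{C,S}
  T[1,1] 'a' = {C,S,T0}  orig:{C,S}
  T[2,2] 'a' = {C,S,T0}  orig:{C,S}
  T[3,3] 'a' = {C,S,T0}  orig:{C,S}
  T[4,4] 'a' = {C,S,T0}  orig:{C,S}
  T[0,1] 'aa' = {A}
  T[1,2] 'aa' = {A}
  T[2,3] 'aa' = {A}
  T[3,4] 'aa' = {A}
  T[0,2] 'aaa' = {X2,X3}  orig:{}
  T[1,3] 'aaa' = {X2,X3}  orig:{}
  T[2,4] 'aaa' = {X2,X3}  orig:{}
  T[0,3] 'aaaa' = {B,C,S}
  T[1,4] 'aaaa' = {B,C,S}
  T[0,4] 'aaaaa' = {C,S}

S ∈ T[0,4] ⇒ YES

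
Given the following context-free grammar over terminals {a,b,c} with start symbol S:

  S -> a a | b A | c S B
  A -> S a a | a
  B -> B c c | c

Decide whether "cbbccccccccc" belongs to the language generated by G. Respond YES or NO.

CNF form of G:
  S -> T0 T0 | T1 X5 | T2 A
  A -> S X3 | a
  B -> B X4 | c
  T0 -> a
  T1 -> c
  T2 -> b
  X3 -> T0 T0
  X4 -> T1 T1
  X5 -> S B

Fill CYK table bottom-up:
  T[0,0] 'c' = {B,T1}  orig:{B}
  T[1,1] 'b' = {T2}  orig:{}
  T[2,2] 'b' = {T2}  orig:{}
  T[3,3] 'c' = {B,T1}  orig:{B}
  T[4,4] 'c' = {B,T1}  orig:{B}
  T[5,5] 'c' = {B,T1}  orig:{B}
  T[6,6] 'c' = {B,T1}  orig:{B}
  T[7,7] 'c' = {B,T1}  orig:{B}
  T[8,8] 'c' = {B,T1}  orig:{B}
  T[9,9] 'c' = {B,T1}  orig:{B}
  T[10,10] 'c' = {B,T1}  orig:{B}
  T[11,11] 'c' = {B,T1}  orig:{B}
  T[0,1] 'cb' = ∅
  T[1,2] 'bb' = ∅
  T[2,3] 'bc' = ∅
  T[3,4] 'cc' = {X4}  orig:{}
  T[4,5] 'cc' = {X4}  orig:{}
  T[5,6] 'cc' = {X4}  orig:{}
  T[6,7] 'cc' = {X4}  orig:{}
  T[7,8] 'cc' = {X4}  orig:{}
  T[8,9] 'cc' = {X4}  orig:{}
  T[9,10] 'cc' = {X4}  orig:{}
  T[10,11] 'cc' = {X4}  orig:{}
  T[0,2] 'cbb' = ∅
  T[1,3] 'bbc' = ∅
  T[2,4] 'bcc' = ∅
  T[3,5] 'ccc' = {B}
  T[4,6] 'ccc' = {B}
  T[5,7] 'ccc' = {B}
  T[6,8] 'ccc' = {B}
  T[7,9] 'ccc' = {B}
  T[8,10] 'ccc' = {B}
  T[9,11] 'ccc' = {B}
  T[0,3] 'cbbc' = ∅
  T[1,4] 'bbcc' = ∅
  T[2,5] 'bccc' = ∅
  T[3,6] 'cccc' = ∅
  T[4,7] 'cccc' = ∅
  T[5,8] 'cccc' = ∅
  T[6,9] 'cccc' = ∅
  T[7,10] 'cccc' = ∅
  T[8,11] 'cccc' = ∅
  T[0,4] 'cbbcc' = ∅
  T[1,5] 'bbccc' = ∅
  T[2,6] 'bcccc' = ∅
  T[3,7] 'ccccc' = {B}
  T[4,8] 'ccccc' = {B}
  T[5,9] 'ccccc' = {B}
  T[6,10] 'ccccc' = {B}
  T[7,11] 'ccccc' = {B}
  T[0,5] 'cbbccc' = ∅
  T[1,6] 'bbcccc' = ∅
  T[2,7] 'bccccc' = ∅
  T[3,8] 'cccccc' = ∅
  T[4,9] 'cccccc' = ∅
  T[5,10] 'cccccc' = ∅
  T[6,11] 'cccccc' = ∅
  T[0,6] 'cbbcccc' = ∅
  T[1,7] 'bbccccc' = ∅
  T[2,8] 'bcccccc' = ∅
  T[3,9] 'ccccccc' = {B}
  T[4,10] 'ccccccc' = {B}
  T[5,11] 'ccccccc' = {B}
  T[0,7] 'cbbccccc' = ∅
  T[1,8] 'bbcccccc' = ∅
  T[2,9] 'bccccccc' = ∅
  T[3,10] 'cccccccc' = ∅
  T[4,11] 'cccccccc' = ∅
  T[0,8] 'cbbcccccc' = ∅
  T[1,9] 'bbccccccc' = ∅
  T[2,10] 'bcccccccc' = ∅
  T[3,11] 'ccccccccc' = {B}
  T[0,9] 'cbbccccccc' = ∅
  T[1,10] 'bbcccccccc' = ∅
  T[2,11] 'bccccccccc' = ∅
  T[0,10] 'cbbcccccccc' = ∅
  T[1,11] 'bbccccccccc' = ∅
  T[0,11] 'cbbccccccccc' = ∅

S ∉ T[0,11] ⇒ NO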